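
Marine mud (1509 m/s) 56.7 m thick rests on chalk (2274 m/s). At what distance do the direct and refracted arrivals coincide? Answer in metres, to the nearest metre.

x_cross = 2h·√((V₂+V₁)/(V₂−V₁)).
(V₂+V₁)/(V₂−V₁) = (2274+1509)/(2274−1509) = 4.9451; √ = 2.2238.
x_cross = 2·56.7·2.2238 = 252.17 m.

252 m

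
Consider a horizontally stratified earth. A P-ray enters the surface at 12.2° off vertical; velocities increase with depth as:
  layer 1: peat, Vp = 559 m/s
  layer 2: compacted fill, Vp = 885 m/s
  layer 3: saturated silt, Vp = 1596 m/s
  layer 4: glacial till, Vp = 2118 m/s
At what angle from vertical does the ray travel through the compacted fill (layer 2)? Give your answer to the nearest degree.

20°

Ray parameter p = sin 12.2° / 559 = 3.7804e-04 s/m.
sin θ_2 = p·V_2 = 3.7804e-04 × 885 = 0.3346.
θ_2 = arcsin 0.3346 = 19.55°.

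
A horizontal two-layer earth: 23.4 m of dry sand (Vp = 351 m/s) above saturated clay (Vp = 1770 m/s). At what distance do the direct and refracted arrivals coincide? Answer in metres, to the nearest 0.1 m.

θ_c = arcsin(351/1770) = 11.44°, so cos θ_c = 0.9801 and tᵢ = 2h cos θ_c/V₁ = 0.1307 s.
At crossover x/V₁ = x/V₂ + tᵢ ⇒ x = tᵢ/(1/V₁ − 1/V₂) = 0.13069/(2.8490e-03 − 5.6497e-04) = 57.22 m.

57.2 m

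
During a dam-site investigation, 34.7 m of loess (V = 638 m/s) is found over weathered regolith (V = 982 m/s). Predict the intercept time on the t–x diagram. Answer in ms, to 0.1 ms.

tᵢ = 2h·√(V₂²−V₁²)/(V₁V₂).
√(V₂²−V₁²) = √(982²−638²) = 746.5 m/s.
tᵢ = 2·34.7·746.5/(638·982) = 0.08269 s.

82.7 ms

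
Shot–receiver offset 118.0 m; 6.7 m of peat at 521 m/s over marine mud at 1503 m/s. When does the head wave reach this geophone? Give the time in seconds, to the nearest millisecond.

t = x/V₂ + 2h·√(V₂²−V₁²)/(V₁V₂).
√(V₂²−V₁²) = √(1503²−521²) = 1409.8 m/s; delay term = 2·6.7·1409.8/(521·1503) = 0.02413 s.
t = 118.0/1503 + 0.02413 = 0.10263 s.

0.103 s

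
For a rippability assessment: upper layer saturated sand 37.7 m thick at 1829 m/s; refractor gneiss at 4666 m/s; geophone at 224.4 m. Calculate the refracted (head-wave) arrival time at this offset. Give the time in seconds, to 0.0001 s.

θ_c = arcsin(V₁/V₂) = arcsin(1829/4666) = 23.08°, cos θ_c = 0.9200.
Intercept time tᵢ = 2h cos θ_c / V₁ = 2·37.7·0.9200/1829 = 0.03793 s.
t = x/V₂ + tᵢ = 224.4/4666 + 0.03793 = 0.08602 s.

0.0860 s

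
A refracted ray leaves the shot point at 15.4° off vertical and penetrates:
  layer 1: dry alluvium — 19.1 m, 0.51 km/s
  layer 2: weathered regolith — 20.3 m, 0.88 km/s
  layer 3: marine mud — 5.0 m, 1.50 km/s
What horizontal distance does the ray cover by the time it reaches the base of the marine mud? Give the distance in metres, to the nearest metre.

22 m

Apply Snell's law at each interface; in layer i the horizontal offset is hᵢ·tan θᵢ.
Layer 1: θ = 15.40°; offset = 19.1·tan 15.40° = 5.261 m.
Layer 2: sin θ = 0.88·sin 15.4°/0.51 = 0.4582, θ = 27.27°; offset = 20.3·tan 27.27° = 10.465 m.
Layer 3: sin θ = 1.50·sin 15.4°/0.51 = 0.7810, θ = 51.36°; offset = 5.0·tan 51.36° = 6.254 m.
Total horizontal offset = 21.980 m.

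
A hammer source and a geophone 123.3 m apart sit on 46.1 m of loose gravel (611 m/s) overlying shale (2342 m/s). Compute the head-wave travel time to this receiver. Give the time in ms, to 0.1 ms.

198.3 ms

θ_c = arcsin(V₁/V₂) = arcsin(611/2342) = 15.12°, cos θ_c = 0.9654.
Intercept time tᵢ = 2h cos θ_c / V₁ = 2·46.1·0.9654/611 = 0.14567 s.
t = x/V₂ + tᵢ = 123.3/2342 + 0.14567 = 0.19832 s.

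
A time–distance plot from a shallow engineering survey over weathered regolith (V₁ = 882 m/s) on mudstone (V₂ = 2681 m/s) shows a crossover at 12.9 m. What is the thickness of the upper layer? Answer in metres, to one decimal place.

4.6 m

x_cross = 2h·√((V₂+V₁)/(V₂−V₁)) → h = x_cross / (2·√((V₂+V₁)/(V₂−V₁))).
√((V₂+V₁)/(V₂−V₁)) = √((2681+882)/(2681−882)) = 1.4073.
h = 12.9 / (2·1.4073) = 4.58 m.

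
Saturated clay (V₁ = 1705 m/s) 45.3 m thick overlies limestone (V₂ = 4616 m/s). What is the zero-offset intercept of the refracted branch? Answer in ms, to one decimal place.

49.4 ms

tᵢ = 2h·√(V₂²−V₁²)/(V₁V₂).
√(V₂²−V₁²) = √(4616²−1705²) = 4289.6 m/s.
tᵢ = 2·45.3·4289.6/(1705·4616) = 0.04938 s.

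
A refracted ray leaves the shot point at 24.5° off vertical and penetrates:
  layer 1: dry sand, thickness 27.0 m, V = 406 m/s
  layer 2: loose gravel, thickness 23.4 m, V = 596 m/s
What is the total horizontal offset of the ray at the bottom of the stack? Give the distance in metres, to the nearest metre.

30 m

Apply Snell's law at each interface; in layer i the horizontal offset is hᵢ·tan θᵢ.
Layer 1: θ = 24.50°; offset = 27.0·tan 24.50° = 12.305 m.
Layer 2: sin θ = 596·sin 24.5°/406 = 0.6088, θ = 37.50°; offset = 23.4·tan 37.50° = 17.955 m.
Total horizontal offset = 30.260 m.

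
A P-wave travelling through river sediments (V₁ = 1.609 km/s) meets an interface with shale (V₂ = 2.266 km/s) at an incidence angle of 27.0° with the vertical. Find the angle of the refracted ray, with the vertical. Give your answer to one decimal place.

39.7°

Snell's law: sin θ₂ = (V₂/V₁)·sin θ₁ = (2.266/1.609)·sin 27.0° = 0.6394.
θ₂ = arcsin 0.6394 = 39.74° from the normal.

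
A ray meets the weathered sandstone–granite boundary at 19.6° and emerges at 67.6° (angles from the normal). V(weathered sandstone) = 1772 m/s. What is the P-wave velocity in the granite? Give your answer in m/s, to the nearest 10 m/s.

4880 m/s

sin 19.6° = 0.3355; sin 67.6° = 0.9245.
V₂ = V₁·(sin θ₂/sin θ₁) = 1772·(0.9245/0.3355) = 4883.85 m/s.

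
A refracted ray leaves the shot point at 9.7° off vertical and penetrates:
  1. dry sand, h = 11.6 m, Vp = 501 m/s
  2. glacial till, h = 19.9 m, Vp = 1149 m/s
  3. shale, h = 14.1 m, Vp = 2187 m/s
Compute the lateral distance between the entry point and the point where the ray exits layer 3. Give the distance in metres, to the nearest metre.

26 m

p = sin θ₁/V₁ = sin 9.7°/501 = 3.3631e-04 s/m is conserved through the stack.
Layer 1: θ = 9.70°; offset = 11.6·tan 9.70° = 1.983 m.
Layer 2: sin θ = p·1149 = 0.3864 → θ = 22.73°; offset = 19.9·tan 22.73° = 8.337 m.
Layer 3: sin θ = p·2187 = 0.7355 → θ = 47.35°; offset = 14.1·tan 47.35° = 15.307 m.
Summing the layer offsets gives 25.627 m.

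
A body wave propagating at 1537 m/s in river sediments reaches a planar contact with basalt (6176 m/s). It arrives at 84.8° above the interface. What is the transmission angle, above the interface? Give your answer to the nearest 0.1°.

68.6°

Convert to the normal: θ₁ = 90° − 84.8° = 5.2°.
sin θ₁/V₁ = sin θ₂/V₂ ⇒ sin θ₂ = 6176·sin 5.2°/1537 = 6176·0.0906/1537 = 0.3642.
θ₂ = arcsin 0.3642 = 21.36° from the normal.
From the interface: 90° − 21.36° = 68.64°.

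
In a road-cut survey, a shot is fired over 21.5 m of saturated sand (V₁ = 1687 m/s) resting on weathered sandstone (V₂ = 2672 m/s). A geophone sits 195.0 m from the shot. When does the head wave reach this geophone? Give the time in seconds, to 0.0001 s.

θ_c = arcsin(V₁/V₂) = arcsin(1687/2672) = 39.15°, cos θ_c = 0.7755.
Intercept time tᵢ = 2h cos θ_c / V₁ = 2·21.5·0.7755/1687 = 0.01977 s.
t = x/V₂ + tᵢ = 195.0/2672 + 0.01977 = 0.09275 s.

0.0927 s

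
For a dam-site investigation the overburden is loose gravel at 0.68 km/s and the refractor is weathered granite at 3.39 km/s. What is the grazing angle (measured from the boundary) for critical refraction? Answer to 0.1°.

78.4°

Critical incidence: sin θ_c = V₁/V₂ = 0.68/3.39 = 0.2006.
θ_c = arcsin 0.2006 = 11.57°.
Measured from the interface: 90° − 11.57° = 78.43°.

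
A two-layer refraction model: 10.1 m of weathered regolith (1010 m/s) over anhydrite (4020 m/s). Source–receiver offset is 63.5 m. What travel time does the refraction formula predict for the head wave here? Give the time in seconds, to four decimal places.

θ_c = arcsin(V₁/V₂) = arcsin(1010/4020) = 14.55°, cos θ_c = 0.9679.
Intercept time tᵢ = 2h cos θ_c / V₁ = 2·10.1·0.9679/1010 = 0.01936 s.
t = x/V₂ + tᵢ = 63.5/4020 + 0.01936 = 0.03515 s.

0.0352 s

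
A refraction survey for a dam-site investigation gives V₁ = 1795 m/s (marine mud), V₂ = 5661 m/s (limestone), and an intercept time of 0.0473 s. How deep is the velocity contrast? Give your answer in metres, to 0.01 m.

44.76 m

h = tᵢ·V₁·V₂ / (2·√(V₂²−V₁²)).
√(V₂²−V₁²) = √(5661² − 1795²) = 5368.9 m/s.
h = 0.0473 s × 1795 × 5661 / (2 × 5368.9) = 44.76 m.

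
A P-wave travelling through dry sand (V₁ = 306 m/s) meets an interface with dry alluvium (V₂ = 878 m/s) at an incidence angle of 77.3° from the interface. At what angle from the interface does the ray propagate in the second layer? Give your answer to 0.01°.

Convert to the normal: θ₁ = 90° − 77.3° = 12.7°.
sin θ₁/V₁ = sin θ₂/V₂ ⇒ sin θ₂ = 878·sin 12.7°/306 = 878·0.2198/306 = 0.6308.
θ₂ = sin⁻¹(0.6308) = 39.11° (from vertical).
From the interface: 90° − 39.11° = 50.89°.

50.89°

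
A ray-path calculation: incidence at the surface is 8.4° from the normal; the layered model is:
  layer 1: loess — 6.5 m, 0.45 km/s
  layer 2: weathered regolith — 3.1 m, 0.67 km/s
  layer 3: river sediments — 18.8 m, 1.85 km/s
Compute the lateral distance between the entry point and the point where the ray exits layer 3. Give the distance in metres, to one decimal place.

p = sin θ₁/V₁ = sin 8.4°/0.45 = 3.2463e-01 s/km is conserved through the stack.
Layer 1: θ = 8.40°; offset = 6.5·tan 8.40° = 0.960 m.
Layer 2: sin θ = p·0.67 = 0.2175 → θ = 12.56°; offset = 3.1·tan 12.56° = 0.691 m.
Layer 3: sin θ = p·1.85 = 0.6006 → θ = 36.91°; offset = 18.8·tan 36.91° = 14.121 m.
Σ offsets = 15.771 m.

15.8 m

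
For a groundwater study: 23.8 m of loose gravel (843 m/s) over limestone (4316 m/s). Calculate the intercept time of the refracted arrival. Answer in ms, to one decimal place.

tᵢ = 2h·√(V₂²−V₁²)/(V₁V₂).
√(V₂²−V₁²) = √(4316²−843²) = 4232.9 m/s.
tᵢ = 2·23.8·4232.9/(843·4316) = 0.05538 s.

55.4 ms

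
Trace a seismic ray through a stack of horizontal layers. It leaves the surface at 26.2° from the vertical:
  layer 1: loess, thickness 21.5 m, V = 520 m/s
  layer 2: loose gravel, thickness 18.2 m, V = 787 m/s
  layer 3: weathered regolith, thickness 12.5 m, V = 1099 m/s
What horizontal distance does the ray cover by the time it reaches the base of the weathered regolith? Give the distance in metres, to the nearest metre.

59 m

Ray parameter p = sin 26.2° / 520 m/s = 8.4905e-04 s/m.
Layer 1: θ = 26.20°; offset = 21.5·tan 26.20° = 10.579 m.
Layer 2: sin θ = p·787 = 0.6682 → θ = 41.93°; offset = 18.2·tan 41.93° = 16.346 m.
Layer 3: sin θ = p·1099 = 0.9331 → θ = 68.92°; offset = 12.5·tan 68.92° = 32.435 m.
Summing the layer offsets gives 59.361 m.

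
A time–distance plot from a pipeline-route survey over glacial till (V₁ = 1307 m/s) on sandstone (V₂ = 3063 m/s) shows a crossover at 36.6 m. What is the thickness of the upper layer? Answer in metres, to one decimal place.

x_cross = 2h·√((V₂+V₁)/(V₂−V₁)) → h = x_cross / (2·√((V₂+V₁)/(V₂−V₁))).
√((V₂+V₁)/(V₂−V₁)) = √((3063+1307)/(3063−1307)) = 1.5775.
h = 36.6 / (2·1.5775) = 11.60 m.

11.6 m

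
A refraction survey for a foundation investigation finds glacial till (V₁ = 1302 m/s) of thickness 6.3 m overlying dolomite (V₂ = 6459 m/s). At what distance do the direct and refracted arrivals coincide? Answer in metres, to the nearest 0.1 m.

θ_c = arcsin(1302/6459) = 11.63°, so cos θ_c = 0.9795 and tᵢ = 2h cos θ_c/V₁ = 0.0095 s.
At crossover x/V₁ = x/V₂ + tᵢ ⇒ x = tᵢ/(1/V₁ − 1/V₂) = 0.00948/(7.6805e-04 − 1.5482e-04) = 15.46 m.

15.5 m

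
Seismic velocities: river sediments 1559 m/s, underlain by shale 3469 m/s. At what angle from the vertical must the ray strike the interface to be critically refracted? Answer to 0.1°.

26.7°

Critical incidence: sin θ_c = V₁/V₂ = 1559/3469 = 0.4494.
θ_c = arcsin 0.4494 = 26.71°.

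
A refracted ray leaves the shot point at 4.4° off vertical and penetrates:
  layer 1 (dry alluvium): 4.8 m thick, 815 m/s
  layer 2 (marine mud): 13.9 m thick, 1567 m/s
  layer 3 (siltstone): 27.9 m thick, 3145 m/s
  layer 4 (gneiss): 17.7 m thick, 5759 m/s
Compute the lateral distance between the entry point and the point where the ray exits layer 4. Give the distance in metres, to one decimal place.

22.5 m

p = sin θ₁/V₁ = sin 4.4°/815 = 9.4134e-05 s/m is conserved through the stack.
Layer 1: θ = 4.40°; offset = 4.8·tan 4.40° = 0.369 m.
Layer 2: sin θ = p·1567 = 0.1475 → θ = 8.48°; offset = 13.9·tan 8.48° = 2.073 m.
Layer 3: sin θ = p·3145 = 0.2961 → θ = 17.22°; offset = 27.9·tan 17.22° = 8.647 m.
Layer 4: sin θ = p·5759 = 0.5421 → θ = 32.83°; offset = 17.7·tan 32.83° = 11.419 m.
Summing the layer offsets gives 22.509 m.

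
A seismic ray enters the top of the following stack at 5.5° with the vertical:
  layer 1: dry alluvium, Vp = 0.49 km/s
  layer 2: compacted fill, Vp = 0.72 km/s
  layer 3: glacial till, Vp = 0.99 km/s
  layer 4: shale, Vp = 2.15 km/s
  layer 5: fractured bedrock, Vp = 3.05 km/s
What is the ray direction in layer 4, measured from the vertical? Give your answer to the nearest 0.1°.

24.9°

Snell's law across each interface conserves sin θ / V, so sin θ_4 = V_4·sin θ₁/V₁.
sin θ_4 = 2.15 × sin 5.5° / 0.49 = 0.4205.
θ_4 = arcsin 0.4205 = 24.87°.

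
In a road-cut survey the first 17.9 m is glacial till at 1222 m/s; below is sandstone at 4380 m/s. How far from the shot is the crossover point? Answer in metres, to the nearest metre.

x_cross = 2h·√((V₂+V₁)/(V₂−V₁)).
(V₂+V₁)/(V₂−V₁) = (4380+1222)/(4380−1222) = 1.7739; √ = 1.3319.
x_cross = 2·17.9·1.3319 = 47.68 m.

48 m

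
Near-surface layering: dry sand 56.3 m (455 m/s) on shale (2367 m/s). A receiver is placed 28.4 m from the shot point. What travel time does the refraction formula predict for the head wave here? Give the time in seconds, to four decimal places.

0.2549 s

θ_c = arcsin(V₁/V₂) = arcsin(455/2367) = 11.08°, cos θ_c = 0.9814.
Intercept time tᵢ = 2h cos θ_c / V₁ = 2·56.3·0.9814/455 = 0.24286 s.
t = x/V₂ + tᵢ = 28.4/2367 + 0.24286 = 0.25486 s.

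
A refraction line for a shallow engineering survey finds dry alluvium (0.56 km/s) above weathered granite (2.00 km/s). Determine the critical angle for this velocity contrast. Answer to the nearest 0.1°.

16.3°

Critical incidence: sin θ_c = V₁/V₂ = 0.56/2.00 = 0.2800.
θ_c = arcsin 0.2800 = 16.26°.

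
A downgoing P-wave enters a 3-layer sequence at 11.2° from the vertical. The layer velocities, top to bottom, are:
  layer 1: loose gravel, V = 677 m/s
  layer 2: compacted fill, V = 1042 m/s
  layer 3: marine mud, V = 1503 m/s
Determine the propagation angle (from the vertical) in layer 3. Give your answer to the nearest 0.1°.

Snell's law across each interface conserves sin θ / V, so sin θ_3 = V_3·sin θ₁/V₁.
sin θ_3 = 1503 × sin 11.2° / 677 = 0.4312.
θ_3 = 25.54° from the vertical.

25.5°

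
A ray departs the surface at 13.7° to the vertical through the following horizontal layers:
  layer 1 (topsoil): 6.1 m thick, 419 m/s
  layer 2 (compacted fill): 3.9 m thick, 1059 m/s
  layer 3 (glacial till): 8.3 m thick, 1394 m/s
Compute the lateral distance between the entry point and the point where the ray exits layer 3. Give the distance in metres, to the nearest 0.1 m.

15.0 m

Apply Snell's law at each interface; in layer i the horizontal offset is hᵢ·tan θᵢ.
Layer 1: θ = 13.70°; offset = 6.1·tan 13.70° = 1.487 m.
Layer 2: sin θ = 1059·sin 13.7°/419 = 0.5986, θ = 36.77°; offset = 3.9·tan 36.77° = 2.914 m.
Layer 3: sin θ = 1394·sin 13.7°/419 = 0.7880, θ = 51.99°; offset = 8.3·tan 51.99° = 10.621 m.
Total horizontal offset = 15.023 m.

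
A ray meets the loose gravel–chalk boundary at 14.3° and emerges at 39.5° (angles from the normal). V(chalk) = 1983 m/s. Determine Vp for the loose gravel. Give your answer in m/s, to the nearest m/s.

770 m/s

Snell's law: sin 14.3°/V₁ = sin 39.5°/V₂.
V₁ = V₂·sin 14.3°/sin 39.5° = 1983 × 0.3883 = 770.03 m/s.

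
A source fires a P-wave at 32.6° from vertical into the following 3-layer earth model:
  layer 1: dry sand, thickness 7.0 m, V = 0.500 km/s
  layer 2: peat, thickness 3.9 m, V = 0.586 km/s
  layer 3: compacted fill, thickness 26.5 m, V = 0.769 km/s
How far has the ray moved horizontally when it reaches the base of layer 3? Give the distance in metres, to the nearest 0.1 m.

46.9 m

p = sin θ₁/V₁ = sin 32.6°/0.500 = 1.0775e+00 s/km is conserved through the stack.
Layer 1: θ = 32.60°; offset = 7.0·tan 32.60° = 4.477 m.
Layer 2: sin θ = p·0.586 = 0.6314 → θ = 39.16°; offset = 3.9·tan 39.16° = 3.176 m.
Layer 3: sin θ = p·0.769 = 0.8286 → θ = 55.96°; offset = 26.5·tan 55.96° = 39.226 m.
Σ offsets = 46.879 m.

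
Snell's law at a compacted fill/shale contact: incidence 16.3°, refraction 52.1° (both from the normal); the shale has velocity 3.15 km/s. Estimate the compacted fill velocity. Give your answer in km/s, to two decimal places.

sin 16.3° = 0.2807; sin 52.1° = 0.7891.
V₁ = V₂·(sin θ₁/sin θ₂) = 3.15·(0.2807/0.7891) = 1.12 km/s.

1.12 km/s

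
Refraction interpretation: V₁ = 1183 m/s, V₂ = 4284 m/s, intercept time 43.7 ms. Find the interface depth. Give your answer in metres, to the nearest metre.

27 m

h = tᵢ·V₁·V₂ / (2·√(V₂²−V₁²)).
√(V₂²−V₁²) = √(4284² − 1183²) = 4117.4 m/s.
h = 0.0437 s × 1183 × 4284 / (2 × 4117.4) = 26.89 m.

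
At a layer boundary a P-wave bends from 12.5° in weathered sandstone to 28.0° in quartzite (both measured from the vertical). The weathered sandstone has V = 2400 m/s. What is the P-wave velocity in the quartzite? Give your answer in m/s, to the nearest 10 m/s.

sin 12.5° = 0.2164; sin 28.0° = 0.4695.
V₂ = V₁·(sin θ₂/sin θ₁) = 2400·(0.4695/0.2164) = 5205.76 m/s.

5210 m/s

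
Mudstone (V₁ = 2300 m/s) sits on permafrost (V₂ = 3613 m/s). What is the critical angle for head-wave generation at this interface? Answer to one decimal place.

At critical incidence the refracted ray runs along the interface (θ₂ = 90°), so sin θ_c = V₁/V₂.
θ_c = arcsin(2300/3613) = arcsin 0.6366 = 39.54°.

39.5°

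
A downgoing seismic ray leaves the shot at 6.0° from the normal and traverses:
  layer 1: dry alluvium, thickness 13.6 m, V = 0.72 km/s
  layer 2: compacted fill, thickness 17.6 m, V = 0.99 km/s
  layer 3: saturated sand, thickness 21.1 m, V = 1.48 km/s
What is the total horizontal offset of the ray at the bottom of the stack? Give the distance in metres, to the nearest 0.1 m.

8.6 m

Apply Snell's law at each interface; in layer i the horizontal offset is hᵢ·tan θᵢ.
Layer 1: θ = 6.00°; offset = 13.6·tan 6.00° = 1.429 m.
Layer 2: sin θ = 0.99·sin 6.0°/0.72 = 0.1437, θ = 8.26°; offset = 17.6·tan 8.26° = 2.556 m.
Layer 3: sin θ = 1.48·sin 6.0°/0.72 = 0.2149, θ = 12.41°; offset = 21.1·tan 12.41° = 4.642 m.
Summing the layer offsets gives 8.628 m.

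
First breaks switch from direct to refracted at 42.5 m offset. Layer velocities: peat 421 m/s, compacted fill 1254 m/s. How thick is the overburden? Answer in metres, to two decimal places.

14.99 m

x_cross = 2h·√((V₂+V₁)/(V₂−V₁)) → h = x_cross / (2·√((V₂+V₁)/(V₂−V₁))).
√((V₂+V₁)/(V₂−V₁)) = √((1254+421)/(1254−421)) = 1.4180.
h = 42.5 / (2·1.4180) = 14.99 m.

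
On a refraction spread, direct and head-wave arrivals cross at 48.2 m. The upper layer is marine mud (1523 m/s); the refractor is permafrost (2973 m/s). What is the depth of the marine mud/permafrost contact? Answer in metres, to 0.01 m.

13.69 m

x_cross = 2h·√((V₂+V₁)/(V₂−V₁)) → h = x_cross / (2·√((V₂+V₁)/(V₂−V₁))).
√((V₂+V₁)/(V₂−V₁)) = √((2973+1523)/(2973−1523)) = 1.7609.
h = 48.2 / (2·1.7609) = 13.69 m.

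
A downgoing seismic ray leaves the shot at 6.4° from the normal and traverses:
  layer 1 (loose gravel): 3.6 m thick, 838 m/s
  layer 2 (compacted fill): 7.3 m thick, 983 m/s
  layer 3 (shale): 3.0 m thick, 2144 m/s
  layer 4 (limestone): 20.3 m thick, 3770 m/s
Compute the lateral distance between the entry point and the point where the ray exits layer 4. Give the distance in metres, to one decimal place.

p = sin θ₁/V₁ = sin 6.4°/838 = 1.3302e-04 s/m is conserved through the stack.
Layer 1: θ = 6.40°; offset = 3.6·tan 6.40° = 0.404 m.
Layer 2: sin θ = p·983 = 0.1308 → θ = 7.51°; offset = 7.3·tan 7.51° = 0.963 m.
Layer 3: sin θ = p·2144 = 0.2852 → θ = 16.57°; offset = 3.0·tan 16.57° = 0.893 m.
Layer 4: sin θ = p·3770 = 0.5015 → θ = 30.10°; offset = 20.3·tan 30.10° = 11.766 m.
Total horizontal offset = 14.026 m.

14.0 m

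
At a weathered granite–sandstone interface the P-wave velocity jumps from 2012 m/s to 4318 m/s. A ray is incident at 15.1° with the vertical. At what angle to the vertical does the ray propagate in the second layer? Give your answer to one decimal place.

sin θ₁/V₁ = sin θ₂/V₂ ⇒ sin θ₂ = 4318·sin 15.1°/2012 = 4318·0.2605/2012 = 0.5591.
θ₂ = sin⁻¹(0.5591) = 33.99° (from vertical).

34.0°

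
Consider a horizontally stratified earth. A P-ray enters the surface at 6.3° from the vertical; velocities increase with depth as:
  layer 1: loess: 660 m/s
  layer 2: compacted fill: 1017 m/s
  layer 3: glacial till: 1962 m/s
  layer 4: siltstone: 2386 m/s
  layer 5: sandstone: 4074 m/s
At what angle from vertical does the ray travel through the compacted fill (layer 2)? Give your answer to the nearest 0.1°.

9.7°

Ray parameter p = sin 6.3° / 660 = 1.6626e-04 s/m.
sin θ_2 = p·V_2 = 1.6626e-04 × 1017 = 0.1691.
θ_2 = arcsin 0.1691 = 9.73°.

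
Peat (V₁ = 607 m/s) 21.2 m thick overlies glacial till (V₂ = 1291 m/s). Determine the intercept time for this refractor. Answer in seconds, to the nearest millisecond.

tᵢ = 2h·√(V₂²−V₁²)/(V₁V₂).
√(V₂²−V₁²) = √(1291²−607²) = 1139.4 m/s.
tᵢ = 2·21.2·1139.4/(607·1291) = 0.06165 s.

0.062 s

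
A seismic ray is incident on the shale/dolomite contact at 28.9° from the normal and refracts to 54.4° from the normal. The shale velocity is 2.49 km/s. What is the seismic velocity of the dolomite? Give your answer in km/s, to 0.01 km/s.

sin 28.9° = 0.4833; sin 54.4° = 0.8131.
V₂ = V₁·(sin θ₂/sin θ₁) = 2.49·(0.8131/0.4833) = 4.19 km/s.

4.19 km/s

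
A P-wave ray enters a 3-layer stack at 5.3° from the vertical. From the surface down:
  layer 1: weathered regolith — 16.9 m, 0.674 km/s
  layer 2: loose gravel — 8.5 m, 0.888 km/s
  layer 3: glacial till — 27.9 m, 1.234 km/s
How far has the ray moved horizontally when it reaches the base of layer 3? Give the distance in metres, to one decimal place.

7.4 m

Ray parameter p = sin 5.3° / 0.674 km/s = 1.3705e-01 s/km.
Layer 1: θ = 5.30°; offset = 16.9·tan 5.30° = 1.568 m.
Layer 2: sin θ = p·0.888 = 0.1217 → θ = 6.99°; offset = 8.5·tan 6.99° = 1.042 m.
Layer 3: sin θ = p·1.234 = 0.1691 → θ = 9.74°; offset = 27.9·tan 9.74° = 4.787 m.
Σ offsets = 7.397 m.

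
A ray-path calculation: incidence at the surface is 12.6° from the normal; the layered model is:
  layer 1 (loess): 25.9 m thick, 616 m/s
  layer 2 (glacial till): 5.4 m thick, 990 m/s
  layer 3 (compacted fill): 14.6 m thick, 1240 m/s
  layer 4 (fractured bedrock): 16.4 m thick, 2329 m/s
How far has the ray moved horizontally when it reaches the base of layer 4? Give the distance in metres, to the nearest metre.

Ray parameter p = sin 12.6° / 616 m/s = 3.5413e-04 s/m.
Layer 1: θ = 12.60°; offset = 25.9·tan 12.60° = 5.789 m.
Layer 2: sin θ = p·990 = 0.3506 → θ = 20.52°; offset = 5.4·tan 20.52° = 2.021 m.
Layer 3: sin θ = p·1240 = 0.4391 → θ = 26.05°; offset = 14.6·tan 26.05° = 7.136 m.
Layer 4: sin θ = p·2329 = 0.8248 → θ = 55.56°; offset = 16.4·tan 55.56° = 23.920 m.
Summing the layer offsets gives 38.867 m.

39 m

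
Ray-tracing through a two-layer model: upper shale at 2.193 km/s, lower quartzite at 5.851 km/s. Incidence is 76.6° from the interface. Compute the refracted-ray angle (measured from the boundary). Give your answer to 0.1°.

Angle from the normal: 90° − 76.6° = 13.4°.
sin θ₁/V₁ = sin θ₂/V₂ ⇒ sin θ₂ = 5.851·sin 13.4°/2.193 = 5.851·0.2317/2.193 = 0.6183.
θ₂ = arcsin 0.6183 = 38.19° from the normal.
From the interface: 90° − 38.19° = 51.81°.

51.8°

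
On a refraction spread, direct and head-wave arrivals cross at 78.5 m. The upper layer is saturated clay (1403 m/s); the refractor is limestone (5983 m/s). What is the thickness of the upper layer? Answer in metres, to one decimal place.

h = (x_cross/2)·√((V₂−V₁)/(V₂+V₁)).
(V₂−V₁)/(V₂+V₁) = (5983−1403)/(5983+1403) = 0.6201; √ = 0.7875.
h = (78.5/2)·0.7875 = 30.91 m.

30.9 m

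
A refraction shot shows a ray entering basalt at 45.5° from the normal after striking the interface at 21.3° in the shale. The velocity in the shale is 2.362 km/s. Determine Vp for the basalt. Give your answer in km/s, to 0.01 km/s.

4.64 km/s

sin 21.3° = 0.3633; sin 45.5° = 0.7133.
V₂ = V₁·(sin θ₂/sin θ₁) = 2.362·(0.7133/0.3633) = 4.64 km/s.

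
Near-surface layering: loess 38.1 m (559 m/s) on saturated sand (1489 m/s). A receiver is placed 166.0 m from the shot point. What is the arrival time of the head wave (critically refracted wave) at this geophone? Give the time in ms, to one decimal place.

t = x/V₂ + 2h·√(V₂²−V₁²)/(V₁V₂).
√(V₂²−V₁²) = √(1489²−559²) = 1380.1 m/s; delay term = 2·38.1·1380.1/(559·1489) = 0.12634 s.
t = 166.0/1489 + 0.12634 = 0.23783 s.

237.8 ms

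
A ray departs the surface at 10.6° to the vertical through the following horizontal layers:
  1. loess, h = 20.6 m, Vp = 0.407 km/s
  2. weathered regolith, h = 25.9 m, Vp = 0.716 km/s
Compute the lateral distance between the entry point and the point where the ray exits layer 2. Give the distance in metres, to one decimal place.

p = sin θ₁/V₁ = sin 10.6°/0.407 = 4.5197e-01 s/km is conserved through the stack.
Layer 1: θ = 10.60°; offset = 20.6·tan 10.60° = 3.855 m.
Layer 2: sin θ = p·0.716 = 0.3236 → θ = 18.88°; offset = 25.9·tan 18.88° = 8.858 m.
Σ offsets = 12.713 m.

12.7 m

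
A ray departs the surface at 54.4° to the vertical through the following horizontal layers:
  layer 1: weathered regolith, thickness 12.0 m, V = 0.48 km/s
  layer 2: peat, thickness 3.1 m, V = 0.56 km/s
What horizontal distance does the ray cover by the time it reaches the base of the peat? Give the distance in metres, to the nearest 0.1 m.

26.1 m

p = sin θ₁/V₁ = sin 54.4°/0.48 = 1.6940e+00 s/km is conserved through the stack.
Layer 1: θ = 54.40°; offset = 12.0·tan 54.40° = 16.761 m.
Layer 2: sin θ = p·0.56 = 0.9486 → θ = 71.55°; offset = 3.1·tan 71.55° = 9.294 m.
Total horizontal offset = 26.055 m.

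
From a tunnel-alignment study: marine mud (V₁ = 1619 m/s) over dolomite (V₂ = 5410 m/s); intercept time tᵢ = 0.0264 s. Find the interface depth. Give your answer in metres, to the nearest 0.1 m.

h = tᵢ·V₁·V₂ / (2·√(V₂²−V₁²)).
√(V₂²−V₁²) = √(5410² − 1619²) = 5162.1 m/s.
h = 0.0264 s × 1619 × 5410 / (2 × 5162.1) = 22.40 m.

22.4 m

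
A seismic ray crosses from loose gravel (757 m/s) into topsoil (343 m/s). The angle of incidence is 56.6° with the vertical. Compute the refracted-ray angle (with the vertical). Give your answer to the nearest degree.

22°

sin θ₁/V₁ = sin θ₂/V₂ ⇒ sin θ₂ = 343·sin 56.6°/757 = 343·0.8348/757 = 0.3783.
θ₂ = sin⁻¹(0.3783) = 22.23° (from vertical).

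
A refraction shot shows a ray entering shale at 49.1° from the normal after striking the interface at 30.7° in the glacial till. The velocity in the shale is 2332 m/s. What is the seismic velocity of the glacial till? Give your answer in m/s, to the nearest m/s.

1575 m/s

Snell's law: sin 30.7°/V₁ = sin 49.1°/V₂.
V₁ = V₂·sin 30.7°/sin 49.1° = 2332 × 0.6755 = 1575.15 m/s.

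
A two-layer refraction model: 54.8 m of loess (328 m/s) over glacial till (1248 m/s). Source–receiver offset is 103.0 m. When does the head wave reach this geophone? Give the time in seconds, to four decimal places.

0.4049 s

t = x/V₂ + 2h·√(V₂²−V₁²)/(V₁V₂).
√(V₂²−V₁²) = √(1248²−328²) = 1204.1 m/s; delay term = 2·54.8·1204.1/(328·1248) = 0.32240 s.
t = 103.0/1248 + 0.32240 = 0.40493 s.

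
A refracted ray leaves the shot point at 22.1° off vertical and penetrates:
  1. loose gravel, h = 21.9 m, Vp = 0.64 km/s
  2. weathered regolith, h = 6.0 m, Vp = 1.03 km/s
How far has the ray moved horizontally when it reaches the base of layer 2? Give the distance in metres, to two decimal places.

Ray parameter p = sin 22.1° / 0.64 km/s = 5.8785e-01 s/km.
Layer 1: θ = 22.10°; offset = 21.9·tan 22.10° = 8.8927 m.
Layer 2: sin θ = p·1.03 = 0.6055 → θ = 37.26°; offset = 6.0·tan 37.26° = 4.5648 m.
Total horizontal offset = 13.4575 m.

13.46 m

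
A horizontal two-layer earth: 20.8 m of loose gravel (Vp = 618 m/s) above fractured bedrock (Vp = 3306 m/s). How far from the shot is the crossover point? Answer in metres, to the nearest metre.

x_cross = 2h·√((V₂+V₁)/(V₂−V₁)).
(V₂+V₁)/(V₂−V₁) = (3306+618)/(3306−618) = 1.4598; √ = 1.2082.
x_cross = 2·20.8·1.2082 = 50.26 m.

50 m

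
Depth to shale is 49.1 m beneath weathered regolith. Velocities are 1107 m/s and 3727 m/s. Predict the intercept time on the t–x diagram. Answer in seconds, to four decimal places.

θ_c = arcsin(V₁/V₂) = arcsin(1107/3727) = 17.28°; cos θ_c = 0.9549.
tᵢ = 2h·cos θ_c / V₁ = 2·49.1·0.9549 / 1107 = 0.08470 s.

0.0847 s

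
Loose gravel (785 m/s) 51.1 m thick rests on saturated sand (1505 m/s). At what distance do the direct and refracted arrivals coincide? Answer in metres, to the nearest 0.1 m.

182.3 m

x_cross = 2h·√((V₂+V₁)/(V₂−V₁)).
(V₂+V₁)/(V₂−V₁) = (1505+785)/(1505−785) = 3.1806; √ = 1.7834.
x_cross = 2·51.1·1.7834 = 182.26 m.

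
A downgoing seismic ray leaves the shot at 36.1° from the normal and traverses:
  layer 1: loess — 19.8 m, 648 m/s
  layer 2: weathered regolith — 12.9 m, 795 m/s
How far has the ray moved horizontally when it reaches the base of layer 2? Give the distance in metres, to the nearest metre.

28 m

Apply Snell's law at each interface; in layer i the horizontal offset is hᵢ·tan θᵢ.
Layer 1: θ = 36.10°; offset = 19.8·tan 36.10° = 14.438 m.
Layer 2: sin θ = 795·sin 36.1°/648 = 0.7229, θ = 46.29°; offset = 12.9·tan 46.29° = 13.495 m.
Summing the layer offsets gives 27.933 m.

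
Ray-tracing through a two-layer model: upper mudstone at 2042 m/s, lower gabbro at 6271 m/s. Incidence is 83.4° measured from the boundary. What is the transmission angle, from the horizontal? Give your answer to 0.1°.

69.3°

Angle from the normal: 90° − 83.4° = 6.6°.
sin θ₁/V₁ = sin θ₂/V₂ ⇒ sin θ₂ = 6271·sin 6.6°/2042 = 6271·0.1149/2042 = 0.3530.
θ₂ = arcsin 0.3530 = 20.67° from the normal.
From the interface: 90° − 20.67° = 69.33°.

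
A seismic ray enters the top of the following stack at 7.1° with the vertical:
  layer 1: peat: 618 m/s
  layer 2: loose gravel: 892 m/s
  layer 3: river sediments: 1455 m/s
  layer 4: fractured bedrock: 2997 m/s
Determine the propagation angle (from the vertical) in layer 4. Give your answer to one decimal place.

36.8°

Snell's law across each interface conserves sin θ / V, so sin θ_4 = V_4·sin θ₁/V₁.
sin θ_4 = 2997 × sin 7.1° / 618 = 0.5994.
θ_4 = 36.83° from the vertical.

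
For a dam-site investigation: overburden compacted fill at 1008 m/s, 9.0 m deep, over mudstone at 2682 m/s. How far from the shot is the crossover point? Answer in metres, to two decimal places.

x_cross = 2h·√((V₂+V₁)/(V₂−V₁)).
(V₂+V₁)/(V₂−V₁) = (2682+1008)/(2682−1008) = 2.2043; √ = 1.4847.
x_cross = 2·9.0·1.4847 = 26.72 m.

26.72 m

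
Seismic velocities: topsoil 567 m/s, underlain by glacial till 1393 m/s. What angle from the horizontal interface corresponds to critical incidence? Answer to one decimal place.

At critical incidence the refracted ray runs along the interface (θ₂ = 90°), so sin θ_c = V₁/V₂.
θ_c = arcsin(567/1393) = arcsin 0.4070 = 24.02°.
Measured from the interface: 90° − 24.02° = 65.98°.

66.0°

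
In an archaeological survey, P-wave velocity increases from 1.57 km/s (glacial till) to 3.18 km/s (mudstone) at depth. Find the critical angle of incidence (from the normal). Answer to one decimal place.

29.6°

Critical incidence: sin θ_c = V₁/V₂ = 1.57/3.18 = 0.4937.
θ_c = arcsin 0.4937 = 29.58°.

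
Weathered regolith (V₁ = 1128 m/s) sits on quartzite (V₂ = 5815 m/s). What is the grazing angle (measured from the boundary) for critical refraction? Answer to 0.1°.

At critical incidence the refracted ray runs along the interface (θ₂ = 90°), so sin θ_c = V₁/V₂.
θ_c = arcsin(1128/5815) = arcsin 0.1940 = 11.19°.
Measured from the interface: 90° − 11.19° = 78.81°.

78.8°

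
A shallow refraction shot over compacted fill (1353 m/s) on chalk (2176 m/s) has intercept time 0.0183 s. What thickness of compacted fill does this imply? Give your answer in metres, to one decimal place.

θ_c = arcsin(1353/2176) = 38.45°; cos θ_c = 0.7832.
tᵢ = 2h cos θ_c/V₁ ⇒ h = tᵢ·V₁/(2 cos θ_c) = 0.0183·1353/(2·0.7832) = 15.81 m.

15.8 m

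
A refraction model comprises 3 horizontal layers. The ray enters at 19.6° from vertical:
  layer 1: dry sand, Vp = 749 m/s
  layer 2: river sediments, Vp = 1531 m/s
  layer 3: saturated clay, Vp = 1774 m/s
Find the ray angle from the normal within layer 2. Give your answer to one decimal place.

43.3°

Snell's law across each interface conserves sin θ / V, so sin θ_2 = V_2·sin θ₁/V₁.
sin θ_2 = 1531 × sin 19.6° / 749 = 0.6857.
θ_2 = 43.29° from the vertical.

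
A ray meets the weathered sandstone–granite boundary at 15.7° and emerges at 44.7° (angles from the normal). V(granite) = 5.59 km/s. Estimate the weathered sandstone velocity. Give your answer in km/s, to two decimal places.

sin 15.7° = 0.2706; sin 44.7° = 0.7034.
V₁ = V₂·(sin θ₁/sin θ₂) = 5.59·(0.2706/0.7034) = 2.15 km/s.

2.15 km/s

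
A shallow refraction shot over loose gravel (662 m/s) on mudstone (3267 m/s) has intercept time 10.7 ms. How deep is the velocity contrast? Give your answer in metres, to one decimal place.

3.6 m

h = tᵢ·V₁·V₂ / (2·√(V₂²−V₁²)).
√(V₂²−V₁²) = √(3267² − 662²) = 3199.2 m/s.
h = 0.0107 s × 662 × 3267 / (2 × 3199.2) = 3.62 m.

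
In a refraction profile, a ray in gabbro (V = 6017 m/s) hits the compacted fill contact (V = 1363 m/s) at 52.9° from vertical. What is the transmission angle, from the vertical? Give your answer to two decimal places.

10.41°

sin θ₁/V₁ = sin θ₂/V₂ ⇒ sin θ₂ = 1363·sin 52.9°/6017 = 1363·0.7976/6017 = 0.1807.
θ₂ = sin⁻¹(0.1807) = 10.41° (from vertical).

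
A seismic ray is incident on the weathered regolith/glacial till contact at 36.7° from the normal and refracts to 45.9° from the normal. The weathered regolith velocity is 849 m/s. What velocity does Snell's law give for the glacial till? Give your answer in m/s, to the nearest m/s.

sin 36.7° = 0.5976; sin 45.9° = 0.7181.
V₂ = V₁·(sin θ₂/sin θ₁) = 849·(0.7181/0.5976) = 1020.19 m/s.

1020 m/s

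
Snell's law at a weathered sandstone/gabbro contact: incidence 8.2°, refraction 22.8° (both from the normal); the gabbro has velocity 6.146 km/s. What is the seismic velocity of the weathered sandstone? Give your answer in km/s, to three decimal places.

Snell's law: sin 8.2°/V₁ = sin 22.8°/V₂.
V₁ = V₂·sin 8.2°/sin 22.8° = 6.146 × 0.3681 = 2.262 km/s.

2.262 km/s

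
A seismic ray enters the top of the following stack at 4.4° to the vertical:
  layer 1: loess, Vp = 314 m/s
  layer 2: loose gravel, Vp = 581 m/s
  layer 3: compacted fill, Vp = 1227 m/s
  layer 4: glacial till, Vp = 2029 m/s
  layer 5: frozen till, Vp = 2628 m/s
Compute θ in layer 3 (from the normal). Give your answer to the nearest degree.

17°

Ray parameter p = sin 4.4° / 314 = 2.4433e-04 s/m.
sin θ_3 = p·V_3 = 2.4433e-04 × 1227 = 0.2998.
θ_3 = arcsin 0.2998 = 17.45°.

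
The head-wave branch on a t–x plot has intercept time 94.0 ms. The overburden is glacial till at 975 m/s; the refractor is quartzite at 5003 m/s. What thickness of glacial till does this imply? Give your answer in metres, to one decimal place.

θ_c = arcsin(975/5003) = 11.24°; cos θ_c = 0.9808.
tᵢ = 2h cos θ_c/V₁ ⇒ h = tᵢ·V₁/(2 cos θ_c) = 0.094·975/(2·0.9808) = 46.72 m.

46.7 m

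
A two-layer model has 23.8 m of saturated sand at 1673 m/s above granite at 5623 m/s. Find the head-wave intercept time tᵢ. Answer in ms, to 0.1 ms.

27.2 ms

tᵢ = 2h·√(V₂²−V₁²)/(V₁V₂).
√(V₂²−V₁²) = √(5623²−1673²) = 5368.4 m/s.
tᵢ = 2·23.8·5368.4/(1673·5623) = 0.02716 s.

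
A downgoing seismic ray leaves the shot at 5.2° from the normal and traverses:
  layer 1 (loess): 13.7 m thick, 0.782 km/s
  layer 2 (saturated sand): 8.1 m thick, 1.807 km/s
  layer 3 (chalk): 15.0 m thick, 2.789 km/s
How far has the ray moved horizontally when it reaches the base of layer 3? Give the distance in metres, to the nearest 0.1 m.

8.1 m

Apply Snell's law at each interface; in layer i the horizontal offset is hᵢ·tan θᵢ.
Layer 1: θ = 5.20°; offset = 13.7·tan 5.20° = 1.247 m.
Layer 2: sin θ = 1.807·sin 5.2°/0.782 = 0.2094, θ = 12.09°; offset = 8.1·tan 12.09° = 1.735 m.
Layer 3: sin θ = 2.789·sin 5.2°/0.782 = 0.3232, θ = 18.86°; offset = 15.0·tan 18.86° = 5.124 m.
Summing the layer offsets gives 8.105 m.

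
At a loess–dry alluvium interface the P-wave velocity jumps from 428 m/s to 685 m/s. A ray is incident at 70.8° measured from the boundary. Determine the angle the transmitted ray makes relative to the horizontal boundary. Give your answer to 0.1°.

Angle from the normal: 90° − 70.8° = 19.2°.
sin θ₁/V₁ = sin θ₂/V₂ ⇒ sin θ₂ = 685·sin 19.2°/428 = 685·0.3289/428 = 0.5263.
θ₂ = sin⁻¹(0.5263) = 31.76° (from vertical).
From the interface: 90° − 31.76° = 58.24°.

58.2°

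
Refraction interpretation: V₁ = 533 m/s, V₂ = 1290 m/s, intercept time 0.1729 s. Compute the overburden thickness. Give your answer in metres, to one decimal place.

h = tᵢ·V₁·V₂ / (2·√(V₂²−V₁²)).
√(V₂²−V₁²) = √(1290² − 533²) = 1174.7 m/s.
h = 0.1729 s × 533 × 1290 / (2 × 1174.7) = 50.60 m.

50.6 m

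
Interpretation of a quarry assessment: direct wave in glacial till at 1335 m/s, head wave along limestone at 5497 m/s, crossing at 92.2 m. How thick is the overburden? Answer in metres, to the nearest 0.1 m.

36.0 m

x_cross = 2h·√((V₂+V₁)/(V₂−V₁)) → h = x_cross / (2·√((V₂+V₁)/(V₂−V₁))).
√((V₂+V₁)/(V₂−V₁)) = √((5497+1335)/(5497−1335)) = 1.2812.
h = 92.2 / (2·1.2812) = 35.98 m.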